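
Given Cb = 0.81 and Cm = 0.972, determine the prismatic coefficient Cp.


Formula: Cp = Cb / Cm
Substituting: Cp = 0.81 / 0.972
Result: Cp ≈ 0.83333 (5 s.f.)

0.83333


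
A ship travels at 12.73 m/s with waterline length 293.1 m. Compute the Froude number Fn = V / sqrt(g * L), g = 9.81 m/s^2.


Formula: Fn = V / sqrt(g * L)
Step 1 — g * L = 9.81 * 293.1 = 2875.311
Step 2 — sqrt(g * L) = sqrt(2875.311) = 53.621926
Step 3 — Fn = 12.73 / 53.621926 ≈ 0.23740 (5 s.f.)

0.23740


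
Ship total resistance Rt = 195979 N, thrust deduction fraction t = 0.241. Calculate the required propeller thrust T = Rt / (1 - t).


Formula: T = Rt / (1 - t)
Step 1 — (1 - t) = 1 - 0.241 = 0.759
Step 2 — T = 195979 / 0.759 ≈ 258210 N (5 s.f.)

258210 N


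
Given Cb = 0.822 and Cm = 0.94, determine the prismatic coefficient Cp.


Formula: Cp = Cb / Cm
Substituting: Cp = 0.822 / 0.94
Result: Cp ≈ 0.87447 (5 s.f.)

0.87447


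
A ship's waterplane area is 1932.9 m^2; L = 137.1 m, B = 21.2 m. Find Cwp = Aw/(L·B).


Formula: Cwp = Aw / (L * B)
Step 1 — L * B = 137.1 * 21.2 = 2906.52 m^2
Step 2 — Cwp = 1932.9 / 2906.52 ≈ 0.66502 (5 s.f.)

0.66502


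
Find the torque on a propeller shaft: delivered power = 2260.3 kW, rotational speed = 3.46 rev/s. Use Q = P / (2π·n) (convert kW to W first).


Formula: Q = P_W / (2 * pi * n)
Step 1 — P_W = 2260.3 kW * 1000 = 2260300.0 W
Step 2 — 2 * pi * n = 2 * pi * 3.46 = 21.739821
Step 3 — Q = 2260300.0 / 21.739821 ≈ 103970 N·m (5 s.f.)

103970 N·m


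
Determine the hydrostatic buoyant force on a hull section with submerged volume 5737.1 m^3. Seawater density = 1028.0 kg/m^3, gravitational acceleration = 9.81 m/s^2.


Formula: Fb = rho * g * V
Substituting: Fb = 1028.0 * 9.81 * 5737.1
Intermediate: 1028.0 * 9.81 = 10084.68
Result: Fb = 10084.68 * 5737.1 ≈ 57857000 N (5 s.f.)

57857000 N


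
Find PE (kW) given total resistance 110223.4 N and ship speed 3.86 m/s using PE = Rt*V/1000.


Formula: PE = Rt * V / 1000 (kW)
Step 1 — PE (W) = 110223.4 * 3.86 = 425462.324 W
Step 2 — PE (kW) = 425462.324 / 1000 ≈ 425.46 kW (5 s.f.)

425.46 kW


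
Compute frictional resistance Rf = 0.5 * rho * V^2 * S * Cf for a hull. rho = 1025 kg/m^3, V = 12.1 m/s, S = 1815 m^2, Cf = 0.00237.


Formula: Rf = 0.5 * rho * V^2 * S * Cf
Step 1 — V^2 = 12.1^2 = 146.41
Step 2 — 0.5 * rho * V^2 = 0.5 * 1025 * 146.41 = 75035.125
Step 3 — Rf = 75035.125 * 1815 * 0.00237 ≈ 322770 N (5 s.f.)

322770 N


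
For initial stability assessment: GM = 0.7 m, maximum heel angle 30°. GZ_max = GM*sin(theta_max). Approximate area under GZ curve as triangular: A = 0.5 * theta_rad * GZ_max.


Formula: GZ_max = GM * sin(theta); Area = 0.5 * theta_rad * GZ_max
Step 1 — GZ_max = 0.7 * sin(30°) = 0.7 * 0.5 = 0.35 m
Step 2 — theta_rad = 30 * pi/180 = 0.523599 rad
Step 3 — Area = 0.5 * 0.523599 * 0.35 ≈ 0.091630 m·rad (5 s.f.)

0.091630 m·rad


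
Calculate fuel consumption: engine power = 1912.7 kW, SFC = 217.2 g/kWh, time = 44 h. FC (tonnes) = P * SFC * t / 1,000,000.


Formula: FC (tonnes) = P * SFC * t / 1,000,000
Step 1 — P * SFC * t = 1912.7 * 217.2 * 44 = 18279291.36 g
Step 2 — FC (tonnes) = 18279291.36 / 1,000,000 ≈ 18.279 tonnes (5 s.f.)

18.279 tonnes


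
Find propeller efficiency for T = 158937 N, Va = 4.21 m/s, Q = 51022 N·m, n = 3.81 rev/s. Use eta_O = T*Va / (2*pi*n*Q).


Formula: eta = T * Va / (2 * pi * n * Q)
Step 1 — numerator = T * Va = 158937 * 4.21 = 669124.77
Step 2 — 2 * pi * n = 2 * pi * 3.81 = 23.938936
Step 3 — denominator = 23.938936 * 51022 = 1221412.39
Step 4 — eta = 669124.77 / 1221412.39 ≈ 0.54783 (5 s.f.)

0.54783


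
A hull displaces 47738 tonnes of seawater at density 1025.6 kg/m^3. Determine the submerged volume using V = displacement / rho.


Formula: V = mass / rho
Step 1 — convert tonnes to kg: 47738 t * 1000 = 47738000 kg
Step 2 — V = 47738000 / 1025.6 ≈ 46546 m^3 (5 s.f.)

46546 m^3


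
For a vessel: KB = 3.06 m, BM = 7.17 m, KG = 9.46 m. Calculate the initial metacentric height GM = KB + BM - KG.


Formula: GM = KB + BM - KG
Step 1 — KM = KB + BM = 3.06 + 7.17 = 10.23 m
Step 2 — GM = KM - KG = 10.23 - 9.46 = 0.77 m

0.77 m


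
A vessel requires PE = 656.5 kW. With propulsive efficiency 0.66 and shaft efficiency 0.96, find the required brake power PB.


Formula: PB = PE / (eta_D * eta_S)
Step 1 — combined efficiency = eta_D * eta_S = 0.66 * 0.96 = 0.6336
Step 2 — PB = 656.5 / 0.6336 ≈ 1036.1 kW (5 s.f.)

1036.1 kW


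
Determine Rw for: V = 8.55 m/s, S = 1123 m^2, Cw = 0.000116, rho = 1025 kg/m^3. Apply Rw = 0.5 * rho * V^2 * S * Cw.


Formula: Rw = 0.5 * rho * V^2 * S * Cw
Step 1 — V^2 = 8.55^2 = 73.1025
Step 2 — 0.5 * rho * V^2 = 0.5 * 1025 * 73.1025 = 37465.03125
Step 3 — Rw = 37465.03125 * 1123 * 0.000116 ≈ 4880.5 N (5 s.f.)

4880.5 N


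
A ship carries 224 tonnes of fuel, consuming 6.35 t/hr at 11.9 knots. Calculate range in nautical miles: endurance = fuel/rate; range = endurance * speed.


Formula: endurance = fuel / rate; range = endurance * speed
Step 1 — endurance = 224 / 6.35 = 35.2756 hours
Step 2 — range = 35.2756 * 11.9 ≈ 419.78 nautical miles (5 s.f.)

419.78 NM


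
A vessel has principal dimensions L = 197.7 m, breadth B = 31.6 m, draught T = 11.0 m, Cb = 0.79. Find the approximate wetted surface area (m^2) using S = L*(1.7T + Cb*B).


Formula: S = 1.7*L*T + V/T with V = Cb*L*B*T, i.e. S = L * (1.7*T + Cb*B)
Step 1 — 1.7*T = 1.7 * 11.0 = 18.7 m
Step 2 — Cb*B = 0.79 * 31.6 = 24.964 m
Step 3 — 1.7*T + Cb*B = 18.7 + 24.964 = 43.664 m
Step 4 — S = 197.7 * 43.664 ≈ 8632.4 m^2 (5 s.f.)

8632.4 m^2


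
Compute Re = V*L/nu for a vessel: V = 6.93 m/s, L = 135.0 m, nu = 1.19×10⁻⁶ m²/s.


Formula: Re = V * L / nu
Step 1 — V * L = 6.93 * 135.0 = 935.55 m^2/s
Step 2 — Re = 935.55 / 1.19e-6 = 7.86e+08

7.86e+08


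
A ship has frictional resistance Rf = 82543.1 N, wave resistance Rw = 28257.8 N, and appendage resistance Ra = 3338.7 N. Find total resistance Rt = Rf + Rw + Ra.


Formula: Rt = Rf + Rw + Ra
Substituting: Rt = 82543.1 + 28257.8 + 3338.7
Result: Rt = 114139.6 N

114139.6 N


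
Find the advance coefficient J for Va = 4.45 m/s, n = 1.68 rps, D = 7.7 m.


Formula: J = Va / (n * D)
Step 1 — n * D = 1.68 * 7.7 = 12.936
Step 2 — J = 4.45 / 12.936 ≈ 0.34400 (5 s.f.)

0.34400


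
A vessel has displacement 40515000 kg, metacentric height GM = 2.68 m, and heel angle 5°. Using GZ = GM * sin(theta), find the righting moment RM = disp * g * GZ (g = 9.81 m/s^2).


Formula: GZ = GM * sin(theta); RM = disp * g * GZ
Step 1 — GZ = 2.68 * sin(5°) = 2.68 * 0.087156 = 0.233578 m
Step 2 — RM = 40515000 * 9.81 * 0.233578 ≈ 92836000 N·m (5 s.f.)

92836000 N·m


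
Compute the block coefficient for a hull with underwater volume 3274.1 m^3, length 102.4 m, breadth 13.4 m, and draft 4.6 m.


Formula: Cb = V / (L * B * T)
Step 1 — L * B * T = 102.4 * 13.4 * 4.6 = 6311.936 m^3
Step 2 — Cb = 3274.1 / 6311.936 ≈ 0.51872 (5 s.f.)

0.51872


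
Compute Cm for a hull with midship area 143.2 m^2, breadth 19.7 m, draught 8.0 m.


Formula: Cm = Am / (B * T)
Step 1 — B * T = 19.7 * 8.0 = 157.6 m^2
Step 2 — Cm = 143.2 / 157.6 ≈ 0.90863 (5 s.f.)

0.90863


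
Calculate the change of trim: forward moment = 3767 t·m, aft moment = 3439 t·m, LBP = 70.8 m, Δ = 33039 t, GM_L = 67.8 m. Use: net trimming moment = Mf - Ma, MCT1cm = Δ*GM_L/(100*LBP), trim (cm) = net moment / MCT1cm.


Formula: net trimming moment = Mf - Ma; MCT1cm = Δ*GM_L/(100*LBP); trim = net moment / MCT1cm
Step 1 — net trimming moment = 3767 - 3439 = 328 t·m
Step 2 — MCT1cm = 33039 * 67.8 / (100 * 70.8) = 316.3904 t·m/cm
Step 3 — trim = 328 / 316.3904 ≈ 1.0367 cm (5 s.f.)

1.0367 cm


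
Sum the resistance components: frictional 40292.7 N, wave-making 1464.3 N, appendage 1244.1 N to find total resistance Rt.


Formula: Rt = Rf + Rw + Ra
Substituting: Rt = 40292.7 + 1464.3 + 1244.1
Result: Rt = 43001.1 N

43001.1 N


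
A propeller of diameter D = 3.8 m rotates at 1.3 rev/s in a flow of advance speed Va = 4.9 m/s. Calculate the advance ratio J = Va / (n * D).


Formula: J = Va / (n * D)
Step 1 — n * D = 1.3 * 3.8 = 4.94
Step 2 — J = 4.9 / 4.94 ≈ 0.99190 (5 s.f.)

0.99190


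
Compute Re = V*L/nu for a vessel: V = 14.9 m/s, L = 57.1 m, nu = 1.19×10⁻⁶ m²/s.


Formula: Re = V * L / nu
Step 1 — V * L = 14.9 * 57.1 = 850.79 m^2/s
Step 2 — Re = 850.79 / 1.19e-6 = 7.15e+08

7.15e+08


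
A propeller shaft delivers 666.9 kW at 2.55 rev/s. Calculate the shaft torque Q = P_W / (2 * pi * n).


Formula: Q = P_W / (2 * pi * n)
Step 1 — P_W = 666.9 kW * 1000 = 666900.0 W
Step 2 — 2 * pi * n = 2 * pi * 2.55 = 16.022123
Step 3 — Q = 666900.0 / 16.022123 ≈ 41624 N·m (5 s.f.)

41624 N·m


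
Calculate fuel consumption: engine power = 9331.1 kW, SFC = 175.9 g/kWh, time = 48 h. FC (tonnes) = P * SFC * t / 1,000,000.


Formula: FC (tonnes) = P * SFC * t / 1,000,000
Step 1 — P * SFC * t = 9331.1 * 175.9 * 48 = 78784343.52 g
Step 2 — FC (tonnes) = 78784343.52 / 1,000,000 ≈ 78.784 tonnes (5 s.f.)

78.784 tonnes


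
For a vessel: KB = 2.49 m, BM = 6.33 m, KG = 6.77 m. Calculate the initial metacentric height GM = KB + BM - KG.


Formula: GM = KB + BM - KG
Step 1 — KM = KB + BM = 2.49 + 6.33 = 8.82 m
Step 2 — GM = KM - KG = 8.82 - 6.77 = 2.05 m

2.05 m


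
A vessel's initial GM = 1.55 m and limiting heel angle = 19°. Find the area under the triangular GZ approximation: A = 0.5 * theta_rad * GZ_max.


Formula: GZ_max = GM * sin(theta); Area = 0.5 * theta_rad * GZ_max
Step 1 — GZ_max = 1.55 * sin(19°) = 1.55 * 0.325568 = 0.50463 m
Step 2 — theta_rad = 19 * pi/180 = 0.331613 rad
Step 3 — Area = 0.5 * 0.331613 * 0.50463 ≈ 0.083671 m·rad (5 s.f.)

0.083671 m·rad


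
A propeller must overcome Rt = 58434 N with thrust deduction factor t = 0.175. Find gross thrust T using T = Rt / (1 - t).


Formula: T = Rt / (1 - t)
Step 1 — (1 - t) = 1 - 0.175 = 0.825
Step 2 — T = 58434 / 0.825 ≈ 70829 N (5 s.f.)

70829 N


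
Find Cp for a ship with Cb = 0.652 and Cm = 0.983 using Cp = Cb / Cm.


Formula: Cp = Cb / Cm
Substituting: Cp = 0.652 / 0.983
Result: Cp ≈ 0.66328 (5 s.f.)

0.66328


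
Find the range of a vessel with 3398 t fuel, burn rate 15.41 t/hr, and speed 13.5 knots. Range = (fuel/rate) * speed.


Formula: endurance = fuel / rate; range = endurance * speed
Step 1 — endurance = 3398 / 15.41 = 220.5062 hours
Step 2 — range = 220.5062 * 13.5 ≈ 2976.8 nautical miles (5 s.f.)

2976.8 NM


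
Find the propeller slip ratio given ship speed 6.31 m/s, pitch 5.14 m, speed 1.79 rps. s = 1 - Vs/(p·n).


Formula: s = 1 - Vs / (p * n)
Step 1 — p * n = 5.14 * 1.79 = 9.2006
Step 2 — Vs / (p*n) = 6.31 / 9.2006 = 0.685825 (6 d.p.)
Step 3 — s = 1 - 0.685825 = 0.314175

0.314175


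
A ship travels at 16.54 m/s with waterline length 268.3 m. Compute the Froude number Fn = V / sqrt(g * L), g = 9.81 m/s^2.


Formula: Fn = V / sqrt(g * L)
Step 1 — g * L = 9.81 * 268.3 = 2632.023
Step 2 — sqrt(g * L) = sqrt(2632.023) = 51.303246
Step 3 — Fn = 16.54 / 51.303246 ≈ 0.32240 (5 s.f.)

0.32240


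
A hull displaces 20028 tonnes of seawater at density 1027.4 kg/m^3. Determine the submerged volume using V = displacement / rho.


Formula: V = mass / rho
Step 1 — convert tonnes to kg: 20028 t * 1000 = 20028000 kg
Step 2 — V = 20028000 / 1027.4 ≈ 19494 m^3 (5 s.f.)

19494 m^3


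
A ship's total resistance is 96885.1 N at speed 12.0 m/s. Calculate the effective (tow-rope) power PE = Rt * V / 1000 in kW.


Formula: PE = Rt * V / 1000 (kW)
Step 1 — PE (W) = 96885.1 * 12.0 = 1162621.2 W
Step 2 — PE (kW) = 1162621.2 / 1000 ≈ 1162.6 kW (5 s.f.)

1162.6 kW


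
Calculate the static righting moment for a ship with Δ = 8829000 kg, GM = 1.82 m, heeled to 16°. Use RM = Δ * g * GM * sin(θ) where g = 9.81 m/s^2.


Formula: GZ = GM * sin(theta); RM = disp * g * GZ
Step 1 — GZ = 1.82 * sin(16°) = 1.82 * 0.275637 = 0.501659 m
Step 2 — RM = 8829000 * 9.81 * 0.501659 ≈ 43450000 N·m (5 s.f.)

43450000 N·m


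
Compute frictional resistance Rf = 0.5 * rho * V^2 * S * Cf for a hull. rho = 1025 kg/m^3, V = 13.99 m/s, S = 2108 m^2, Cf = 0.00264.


Formula: Rf = 0.5 * rho * V^2 * S * Cf
Step 1 — V^2 = 13.99^2 = 195.7201
Step 2 — 0.5 * rho * V^2 = 0.5 * 1025 * 195.7201 = 100306.55125
Step 3 — Rf = 100306.55125 * 2108 * 0.00264 ≈ 558220 N (5 s.f.)

558220 N


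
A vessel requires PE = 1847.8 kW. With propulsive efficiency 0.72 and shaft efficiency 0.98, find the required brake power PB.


Formula: PB = PE / (eta_D * eta_S)
Step 1 — combined efficiency = eta_D * eta_S = 0.72 * 0.98 = 0.7056
Step 2 — PB = 1847.8 / 0.7056 ≈ 2618.8 kW (5 s.f.)

2618.8 kW


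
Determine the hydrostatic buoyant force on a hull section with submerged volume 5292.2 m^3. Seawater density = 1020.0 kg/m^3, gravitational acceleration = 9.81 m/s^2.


Formula: Fb = rho * g * V
Substituting: Fb = 1020.0 * 9.81 * 5292.2
Intermediate: 1020.0 * 9.81 = 10006.2
Result: Fb = 10006.2 * 5292.2 ≈ 52955000 N (5 s.f.)

52955000 N


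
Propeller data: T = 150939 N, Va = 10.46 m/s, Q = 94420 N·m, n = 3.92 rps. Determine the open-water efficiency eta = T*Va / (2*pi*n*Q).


Formula: eta = T * Va / (2 * pi * n * Q)
Step 1 — numerator = T * Va = 150939 * 10.46 = 1578821.94
Step 2 — 2 * pi * n = 2 * pi * 3.92 = 24.630086
Step 3 — denominator = 24.630086 * 94420 = 2325572.72
Step 4 — eta = 1578821.94 / 2325572.72 ≈ 0.67890 (5 s.f.)

0.67890


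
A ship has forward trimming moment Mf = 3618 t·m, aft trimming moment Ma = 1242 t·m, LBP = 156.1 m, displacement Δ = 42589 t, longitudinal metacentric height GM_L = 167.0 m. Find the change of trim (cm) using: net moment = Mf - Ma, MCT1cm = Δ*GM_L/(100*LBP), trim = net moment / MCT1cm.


Formula: net trimming moment = Mf - Ma; MCT1cm = Δ*GM_L/(100*LBP); trim = net moment / MCT1cm
Step 1 — net trimming moment = 3618 - 1242 = 2376 t·m
Step 2 — MCT1cm = 42589 * 167.0 / (100 * 156.1) = 455.6286 t·m/cm
Step 3 — trim = 2376 / 455.6286 ≈ 5.2148 cm (5 s.f.)

5.2148 cm


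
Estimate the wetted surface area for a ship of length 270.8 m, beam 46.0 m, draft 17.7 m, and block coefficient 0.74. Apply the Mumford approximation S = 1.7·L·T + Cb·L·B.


Formula: S = 1.7*L*T + V/T with V = Cb*L*B*T, i.e. S = L * (1.7*T + Cb*B)
Step 1 — 1.7*T = 1.7 * 17.7 = 30.09 m
Step 2 — Cb*B = 0.74 * 46.0 = 34.04 m
Step 3 — 1.7*T + Cb*B = 30.09 + 34.04 = 64.13 m
Step 4 — S = 270.8 * 64.13 ≈ 17366 m^2 (5 s.f.)

17366 m^2


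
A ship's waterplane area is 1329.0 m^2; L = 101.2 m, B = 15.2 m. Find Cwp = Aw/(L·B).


Formula: Cwp = Aw / (L * B)
Step 1 — L * B = 101.2 * 15.2 = 1538.24 m^2
Step 2 — Cwp = 1329.0 / 1538.24 ≈ 0.86397 (5 s.f.)

0.86397


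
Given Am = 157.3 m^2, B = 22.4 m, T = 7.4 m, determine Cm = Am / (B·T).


Formula: Cm = Am / (B * T)
Step 1 — B * T = 22.4 * 7.4 = 165.76 m^2
Step 2 — Cm = 157.3 / 165.76 ≈ 0.94896 (5 s.f.)

0.94896


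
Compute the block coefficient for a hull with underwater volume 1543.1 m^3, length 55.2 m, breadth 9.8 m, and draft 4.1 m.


Formula: Cb = V / (L * B * T)
Step 1 — L * B * T = 55.2 * 9.8 * 4.1 = 2217.936 m^3
Step 2 — Cb = 1543.1 / 2217.936 ≈ 0.69574 (5 s.f.)

0.69574


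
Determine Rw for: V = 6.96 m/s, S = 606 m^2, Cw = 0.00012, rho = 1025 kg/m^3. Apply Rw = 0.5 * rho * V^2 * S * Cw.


Formula: Rw = 0.5 * rho * V^2 * S * Cw
Step 1 — V^2 = 6.96^2 = 48.4416
Step 2 — 0.5 * rho * V^2 = 0.5 * 1025 * 48.4416 = 24826.32
Step 3 — Rw = 24826.32 * 606 * 0.00012 ≈ 1805.4 N (5 s.f.)

1805.4 N


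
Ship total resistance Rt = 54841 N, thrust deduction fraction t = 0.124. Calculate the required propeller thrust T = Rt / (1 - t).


Formula: T = Rt / (1 - t)
Step 1 — (1 - t) = 1 - 0.124 = 0.876
Step 2 — T = 54841 / 0.876 ≈ 62604 N (5 s.f.)

62604 N


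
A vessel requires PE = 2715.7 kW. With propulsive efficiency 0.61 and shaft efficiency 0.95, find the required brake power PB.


Formula: PB = PE / (eta_D * eta_S)
Step 1 — combined efficiency = eta_D * eta_S = 0.61 * 0.95 = 0.5795
Step 2 — PB = 2715.7 / 0.5795 ≈ 4686.3 kW (5 s.f.)

4686.3 kW


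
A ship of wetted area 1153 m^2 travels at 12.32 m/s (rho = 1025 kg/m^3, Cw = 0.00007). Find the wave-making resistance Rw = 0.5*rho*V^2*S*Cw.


Formula: Rw = 0.5 * rho * V^2 * S * Cw
Step 1 — V^2 = 12.32^2 = 151.7824
Step 2 — 0.5 * rho * V^2 = 0.5 * 1025 * 151.7824 = 77788.48
Step 3 — Rw = 77788.48 * 1153 * 0.00007 ≈ 6278.3 N (5 s.f.)

6278.3 N


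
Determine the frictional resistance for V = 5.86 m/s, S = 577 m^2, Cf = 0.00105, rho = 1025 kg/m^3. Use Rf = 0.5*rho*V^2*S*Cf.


Formula: Rf = 0.5 * rho * V^2 * S * Cf
Step 1 — V^2 = 5.86^2 = 34.3396
Step 2 — 0.5 * rho * V^2 = 0.5 * 1025 * 34.3396 = 17599.045
Step 3 — Rf = 17599.045 * 577 * 0.00105 ≈ 10662 N (5 s.f.)

10662 N


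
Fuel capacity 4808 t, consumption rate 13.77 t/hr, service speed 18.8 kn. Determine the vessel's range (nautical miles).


Formula: endurance = fuel / rate; range = endurance * speed
Step 1 — endurance = 4808 / 13.77 = 349.1649 hours
Step 2 — range = 349.1649 * 18.8 ≈ 6564.3 nautical miles (5 s.f.)

6564.3 NM


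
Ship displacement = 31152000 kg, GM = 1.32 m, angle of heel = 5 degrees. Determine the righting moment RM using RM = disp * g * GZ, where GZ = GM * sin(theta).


Formula: GZ = GM * sin(theta); RM = disp * g * GZ
Step 1 — GZ = 1.32 * sin(5°) = 1.32 * 0.087156 = 0.115046 m
Step 2 — RM = 31152000 * 9.81 * 0.115046 ≈ 35158000 N·m (5 s.f.)

35158000 N·m


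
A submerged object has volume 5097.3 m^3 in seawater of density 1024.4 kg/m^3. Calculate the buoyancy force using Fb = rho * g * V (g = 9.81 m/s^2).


Formula: Fb = rho * g * V
Substituting: Fb = 1024.4 * 9.81 * 5097.3
Intermediate: 1024.4 * 9.81 = 10049.364
Result: Fb = 10049.364 * 5097.3 ≈ 51225000 N (5 s.f.)

51225000 N


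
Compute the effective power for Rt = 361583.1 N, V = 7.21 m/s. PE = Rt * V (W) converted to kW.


Formula: PE = Rt * V / 1000 (kW)
Step 1 — PE (W) = 361583.1 * 7.21 = 2607014.151 W
Step 2 — PE (kW) = 2607014.151 / 1000 ≈ 2607.0 kW (5 s.f.)

2607.0 kW


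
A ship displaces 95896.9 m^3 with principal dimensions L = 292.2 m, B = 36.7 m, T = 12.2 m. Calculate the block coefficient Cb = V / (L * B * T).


Formula: Cb = V / (L * B * T)
Step 1 — L * B * T = 292.2 * 36.7 * 12.2 = 130829.628 m^3
Step 2 — Cb = 95896.9 / 130829.628 ≈ 0.73299 (5 s.f.)

0.73299


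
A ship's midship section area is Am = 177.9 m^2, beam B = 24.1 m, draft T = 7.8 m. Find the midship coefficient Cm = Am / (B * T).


Formula: Cm = Am / (B * T)
Step 1 — B * T = 24.1 * 7.8 = 187.98 m^2
Step 2 — Cm = 177.9 / 187.98 ≈ 0.94638 (5 s.f.)

0.94638


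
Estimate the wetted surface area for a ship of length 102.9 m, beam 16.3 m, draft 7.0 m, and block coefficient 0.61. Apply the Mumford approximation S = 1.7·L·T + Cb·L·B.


Formula: S = 1.7*L*T + V/T with V = Cb*L*B*T, i.e. S = L * (1.7*T + Cb*B)
Step 1 — 1.7*T = 1.7 * 7.0 = 11.9 m
Step 2 — Cb*B = 0.61 * 16.3 = 9.943 m
Step 3 — 1.7*T + Cb*B = 11.9 + 9.943 = 21.843 m
Step 4 — S = 102.9 * 21.843 ≈ 2247.6 m^2 (5 s.f.)

2247.6 m^2


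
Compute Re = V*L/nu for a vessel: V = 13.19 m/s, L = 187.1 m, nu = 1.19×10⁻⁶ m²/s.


Formula: Re = V * L / nu
Step 1 — V * L = 13.19 * 187.1 = 2467.849 m^2/s
Step 2 — Re = 2467.849 / 1.19e-6 = 2.07e+09

2.07e+09


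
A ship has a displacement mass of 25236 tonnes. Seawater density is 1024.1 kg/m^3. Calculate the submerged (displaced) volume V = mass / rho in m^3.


Formula: V = mass / rho
Step 1 — convert tonnes to kg: 25236 t * 1000 = 25236000 kg
Step 2 — V = 25236000 / 1024.1 ≈ 24642 m^3 (5 s.f.)

24642 m^3


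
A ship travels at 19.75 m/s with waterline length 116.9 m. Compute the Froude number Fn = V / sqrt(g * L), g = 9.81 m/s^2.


Formula: Fn = V / sqrt(g * L)
Step 1 — g * L = 9.81 * 116.9 = 1146.789
Step 2 — sqrt(g * L) = sqrt(1146.789) = 33.864273
Step 3 — Fn = 19.75 / 33.864273 ≈ 0.58321 (5 s.f.)

0.58321


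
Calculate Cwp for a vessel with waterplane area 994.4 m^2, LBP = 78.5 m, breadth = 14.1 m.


Formula: Cwp = Aw / (L * B)
Step 1 — L * B = 78.5 * 14.1 = 1106.85 m^2
Step 2 — Cwp = 994.4 / 1106.85 ≈ 0.89841 (5 s.f.)

0.89841


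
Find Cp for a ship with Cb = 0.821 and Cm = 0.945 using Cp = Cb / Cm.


Formula: Cp = Cb / Cm
Substituting: Cp = 0.821 / 0.945
Result: Cp ≈ 0.86878 (5 s.f.)

0.86878


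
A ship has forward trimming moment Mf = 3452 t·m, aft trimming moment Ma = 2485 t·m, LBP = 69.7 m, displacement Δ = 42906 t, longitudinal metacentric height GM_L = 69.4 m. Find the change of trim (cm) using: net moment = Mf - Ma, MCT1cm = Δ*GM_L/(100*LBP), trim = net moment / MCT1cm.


Formula: net trimming moment = Mf - Ma; MCT1cm = Δ*GM_L/(100*LBP); trim = net moment / MCT1cm
Step 1 — net trimming moment = 3452 - 2485 = 967 t·m
Step 2 — MCT1cm = 42906 * 69.4 / (100 * 69.7) = 427.2133 t·m/cm
Step 3 — trim = 967 / 427.2133 ≈ 2.2635 cm (5 s.f.)

2.2635 cm


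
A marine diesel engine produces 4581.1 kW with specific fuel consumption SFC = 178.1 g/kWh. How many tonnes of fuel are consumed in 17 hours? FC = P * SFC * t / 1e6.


Formula: FC (tonnes) = P * SFC * t / 1,000,000
Step 1 — P * SFC * t = 4581.1 * 178.1 * 17 = 13870196.47 g
Step 2 — FC (tonnes) = 13870196.47 / 1,000,000 ≈ 13.870 tonnes (5 s.f.)

13.870 tonnes


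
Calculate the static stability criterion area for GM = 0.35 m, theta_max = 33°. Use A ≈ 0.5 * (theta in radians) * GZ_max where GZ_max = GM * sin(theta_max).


Formula: GZ_max = GM * sin(theta); Area = 0.5 * theta_rad * GZ_max
Step 1 — GZ_max = 0.35 * sin(33°) = 0.35 * 0.544639 = 0.190624 m
Step 2 — theta_rad = 33 * pi/180 = 0.575959 rad
Step 3 — Area = 0.5 * 0.575959 * 0.190624 ≈ 0.054896 m·rad (5 s.f.)

0.054896 m·rad


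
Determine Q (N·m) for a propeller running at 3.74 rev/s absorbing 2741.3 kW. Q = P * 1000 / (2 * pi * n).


Formula: Q = P_W / (2 * pi * n)
Step 1 — P_W = 2741.3 kW * 1000 = 2741300.0 W
Step 2 — 2 * pi * n = 2 * pi * 3.74 = 23.499113
Step 3 — Q = 2741300.0 / 23.499113 ≈ 116660 N·m (5 s.f.)

116660 N·m


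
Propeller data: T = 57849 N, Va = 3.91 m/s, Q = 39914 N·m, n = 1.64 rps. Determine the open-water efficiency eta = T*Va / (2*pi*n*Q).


Formula: eta = T * Va / (2 * pi * n * Q)
Step 1 — numerator = T * Va = 57849 * 3.91 = 226189.59
Step 2 — 2 * pi * n = 2 * pi * 1.64 = 10.304424
Step 3 — denominator = 10.304424 * 39914 = 411290.78
Step 4 — eta = 226189.59 / 411290.78 ≈ 0.54995 (5 s.f.)

0.54995


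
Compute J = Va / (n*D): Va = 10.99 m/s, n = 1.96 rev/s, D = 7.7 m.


Formula: J = Va / (n * D)
Step 1 — n * D = 1.96 * 7.7 = 15.092
Step 2 — J = 10.99 / 15.092 ≈ 0.72820 (5 s.f.)

0.72820


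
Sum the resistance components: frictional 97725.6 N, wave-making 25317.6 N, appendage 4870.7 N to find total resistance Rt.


Formula: Rt = Rf + Rw + Ra
Substituting: Rt = 97725.6 + 25317.6 + 4870.7
Result: Rt = 127913.9 N

127913.9 N


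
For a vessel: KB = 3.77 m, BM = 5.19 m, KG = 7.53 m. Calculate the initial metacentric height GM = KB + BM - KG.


Formula: GM = KB + BM - KG
Step 1 — KM = KB + BM = 3.77 + 5.19 = 8.96 m
Step 2 — GM = KM - KG = 8.96 - 7.53 = 1.43 m

1.43 m


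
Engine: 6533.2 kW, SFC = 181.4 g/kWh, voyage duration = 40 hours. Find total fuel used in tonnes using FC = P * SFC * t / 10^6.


Formula: FC (tonnes) = P * SFC * t / 1,000,000
Step 1 — P * SFC * t = 6533.2 * 181.4 * 40 = 47404899.2 g
Step 2 — FC (tonnes) = 47404899.2 / 1,000,000 ≈ 47.405 tonnes (5 s.f.)

47.405 tonnes


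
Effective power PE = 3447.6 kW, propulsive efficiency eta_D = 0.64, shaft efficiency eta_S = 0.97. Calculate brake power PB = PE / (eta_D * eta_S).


Formula: PB = PE / (eta_D * eta_S)
Step 1 — combined efficiency = eta_D * eta_S = 0.64 * 0.97 = 0.6208
Step 2 — PB = 3447.6 / 0.6208 ≈ 5553.5 kW (5 s.f.)

5553.5 kW


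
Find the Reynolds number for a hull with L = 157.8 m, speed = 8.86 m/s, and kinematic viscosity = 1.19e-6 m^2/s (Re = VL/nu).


Formula: Re = V * L / nu
Step 1 — V * L = 8.86 * 157.8 = 1398.108 m^2/s
Step 2 — Re = 1398.108 / 1.19e-6 = 1.17e+09

1.17e+09


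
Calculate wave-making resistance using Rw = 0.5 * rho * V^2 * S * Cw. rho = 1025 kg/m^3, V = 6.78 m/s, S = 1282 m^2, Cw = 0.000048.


Formula: Rw = 0.5 * rho * V^2 * S * Cw
Step 1 — V^2 = 6.78^2 = 45.9684
Step 2 — 0.5 * rho * V^2 = 0.5 * 1025 * 45.9684 = 23558.805
Step 3 — Rw = 23558.805 * 1282 * 0.000048 ≈ 1449.7 N (5 s.f.)

1449.7 N


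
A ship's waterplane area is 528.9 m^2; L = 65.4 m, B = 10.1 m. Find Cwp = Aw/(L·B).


Formula: Cwp = Aw / (L * B)
Step 1 — L * B = 65.4 * 10.1 = 660.54 m^2
Step 2 — Cwp = 528.9 / 660.54 ≈ 0.80071 (5 s.f.)

0.80071


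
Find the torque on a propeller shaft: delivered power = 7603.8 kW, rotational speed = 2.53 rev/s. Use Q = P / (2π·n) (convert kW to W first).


Formula: Q = P_W / (2 * pi * n)
Step 1 — P_W = 7603.8 kW * 1000 = 7603800.0 W
Step 2 — 2 * pi * n = 2 * pi * 2.53 = 15.896459
Step 3 — Q = 7603800.0 / 15.896459 ≈ 478330 N·m (5 s.f.)

478330 N·m


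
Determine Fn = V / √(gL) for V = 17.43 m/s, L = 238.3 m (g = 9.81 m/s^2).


Formula: Fn = V / sqrt(g * L)
Step 1 — g * L = 9.81 * 238.3 = 2337.723
Step 2 — sqrt(g * L) = sqrt(2337.723) = 48.350005
Step 3 — Fn = 17.43 / 48.350005 ≈ 0.36050 (5 s.f.)

0.36050


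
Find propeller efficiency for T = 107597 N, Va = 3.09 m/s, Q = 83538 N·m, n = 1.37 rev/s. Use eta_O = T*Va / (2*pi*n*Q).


Formula: eta = T * Va / (2 * pi * n * Q)
Step 1 — numerator = T * Va = 107597 * 3.09 = 332474.73
Step 2 — 2 * pi * n = 2 * pi * 1.37 = 8.607964
Step 3 — denominator = 8.607964 * 83538 = 719092.1
Step 4 — eta = 332474.73 / 719092.1 ≈ 0.46235 (5 s.f.)

0.46235


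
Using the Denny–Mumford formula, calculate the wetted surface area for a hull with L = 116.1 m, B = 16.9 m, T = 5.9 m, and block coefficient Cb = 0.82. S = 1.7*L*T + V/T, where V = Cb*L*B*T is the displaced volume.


Formula: S = 1.7*L*T + V/T with V = Cb*L*B*T, i.e. S = L * (1.7*T + Cb*B)
Step 1 — 1.7*T = 1.7 * 5.9 = 10.03 m
Step 2 — Cb*B = 0.82 * 16.9 = 13.858 m
Step 3 — 1.7*T + Cb*B = 10.03 + 13.858 = 23.888 m
Step 4 — S = 116.1 * 23.888 ≈ 2773.4 m^2 (5 s.f.)

2773.4 m^2


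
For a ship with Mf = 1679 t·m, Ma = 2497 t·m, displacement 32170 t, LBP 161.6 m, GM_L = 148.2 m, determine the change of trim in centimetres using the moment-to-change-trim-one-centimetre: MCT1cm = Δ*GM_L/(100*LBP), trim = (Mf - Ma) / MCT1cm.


Formula: net trimming moment = Mf - Ma; MCT1cm = Δ*GM_L/(100*LBP); trim = net moment / MCT1cm
Step 1 — net trimming moment = 1679 - 2497 = -818 t·m
Step 2 — MCT1cm = 32170 * 148.2 / (100 * 161.6) = 295.0244 t·m/cm
Step 3 — trim = -818 / 295.0244 ≈ -2.7727 cm (5 s.f.)

-2.7727 cm


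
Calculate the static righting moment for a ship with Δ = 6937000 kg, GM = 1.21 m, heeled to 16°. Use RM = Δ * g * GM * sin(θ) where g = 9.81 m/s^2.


Formula: GZ = GM * sin(theta); RM = disp * g * GZ
Step 1 — GZ = 1.21 * sin(16°) = 1.21 * 0.275637 = 0.333521 m
Step 2 — RM = 6937000 * 9.81 * 0.333521 ≈ 22697000 N·m (5 s.f.)

22697000 N·m


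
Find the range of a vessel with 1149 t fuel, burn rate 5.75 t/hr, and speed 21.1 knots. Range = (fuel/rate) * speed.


Formula: endurance = fuel / rate; range = endurance * speed
Step 1 — endurance = 1149 / 5.75 = 199.8261 hours
Step 2 — range = 199.8261 * 21.1 ≈ 4216.3 nautical miles (5 s.f.)

4216.3 NM


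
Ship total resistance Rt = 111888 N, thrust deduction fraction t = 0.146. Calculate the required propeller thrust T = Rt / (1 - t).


Formula: T = Rt / (1 - t)
Step 1 — (1 - t) = 1 - 0.146 = 0.854
Step 2 — T = 111888 / 0.854 ≈ 131020 N (5 s.f.)

131020 N


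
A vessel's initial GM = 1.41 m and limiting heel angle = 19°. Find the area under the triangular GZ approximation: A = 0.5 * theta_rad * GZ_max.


Formula: GZ_max = GM * sin(theta); Area = 0.5 * theta_rad * GZ_max
Step 1 — GZ_max = 1.41 * sin(19°) = 1.41 * 0.325568 = 0.459051 m
Step 2 — theta_rad = 19 * pi/180 = 0.331613 rad
Step 3 — Area = 0.5 * 0.331613 * 0.459051 ≈ 0.076114 m·rad (5 s.f.)

0.076114 m·rad


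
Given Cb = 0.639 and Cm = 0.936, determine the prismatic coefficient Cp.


Formula: Cp = Cb / Cm
Substituting: Cp = 0.639 / 0.936
Result: Cp ≈ 0.68269 (5 s.f.)

0.68269


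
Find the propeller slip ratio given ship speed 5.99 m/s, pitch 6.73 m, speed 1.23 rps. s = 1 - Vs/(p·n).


Formula: s = 1 - Vs / (p * n)
Step 1 — p * n = 6.73 * 1.23 = 8.2779
Step 2 — Vs / (p*n) = 5.99 / 8.2779 = 0.723613 (6 d.p.)
Step 3 — s = 1 - 0.723613 = 0.276387

0.276387


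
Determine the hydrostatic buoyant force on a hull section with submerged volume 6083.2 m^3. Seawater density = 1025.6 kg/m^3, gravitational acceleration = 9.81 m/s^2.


Formula: Fb = rho * g * V
Substituting: Fb = 1025.6 * 9.81 * 6083.2
Intermediate: 1025.6 * 9.81 = 10061.136
Result: Fb = 10061.136 * 6083.2 ≈ 61204000 N (5 s.f.)

61204000 N


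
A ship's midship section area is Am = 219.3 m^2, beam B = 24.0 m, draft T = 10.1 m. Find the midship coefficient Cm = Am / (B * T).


Formula: Cm = Am / (B * T)
Step 1 — B * T = 24.0 * 10.1 = 242.4 m^2
Step 2 — Cm = 219.3 / 242.4 ≈ 0.90470 (5 s.f.)

0.90470


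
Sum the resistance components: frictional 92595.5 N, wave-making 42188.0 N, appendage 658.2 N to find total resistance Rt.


Formula: Rt = Rf + Rw + Ra
Substituting: Rt = 92595.5 + 42188.0 + 658.2
Result: Rt = 135441.7 N

135441.7 N


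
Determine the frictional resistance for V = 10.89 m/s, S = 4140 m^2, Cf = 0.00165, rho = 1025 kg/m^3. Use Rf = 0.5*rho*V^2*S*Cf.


Formula: Rf = 0.5 * rho * V^2 * S * Cf
Step 1 — V^2 = 10.89^2 = 118.5921
Step 2 — 0.5 * rho * V^2 = 0.5 * 1025 * 118.5921 = 60778.45125
Step 3 — Rf = 60778.45125 * 4140 * 0.00165 ≈ 415180 N (5 s.f.)

415180 N


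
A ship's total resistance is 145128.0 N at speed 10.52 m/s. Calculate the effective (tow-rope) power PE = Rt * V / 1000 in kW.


Formula: PE = Rt * V / 1000 (kW)
Step 1 — PE (W) = 145128.0 * 10.52 = 1526746.56 W
Step 2 — PE (kW) = 1526746.56 / 1000 ≈ 1526.7 kW (5 s.f.)

1526.7 kW


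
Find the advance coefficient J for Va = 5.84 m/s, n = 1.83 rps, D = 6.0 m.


Formula: J = Va / (n * D)
Step 1 — n * D = 1.83 * 6.0 = 10.98
Step 2 — J = 5.84 / 10.98 ≈ 0.53188 (5 s.f.)

0.53188


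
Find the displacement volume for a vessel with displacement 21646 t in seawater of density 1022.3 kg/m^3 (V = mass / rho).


Formula: V = mass / rho
Step 1 — convert tonnes to kg: 21646 t * 1000 = 21646000 kg
Step 2 — V = 21646000 / 1022.3 ≈ 21174 m^3 (5 s.f.)

21174 m^3


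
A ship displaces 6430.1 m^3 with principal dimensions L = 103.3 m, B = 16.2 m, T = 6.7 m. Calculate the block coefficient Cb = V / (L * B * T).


Formula: Cb = V / (L * B * T)
Step 1 — L * B * T = 103.3 * 16.2 * 6.7 = 11212.182 m^3
Step 2 — Cb = 6430.1 / 11212.182 ≈ 0.57349 (5 s.f.)

0.57349


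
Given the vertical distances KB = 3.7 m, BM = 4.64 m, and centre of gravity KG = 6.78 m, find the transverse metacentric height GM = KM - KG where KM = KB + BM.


Formula: GM = KB + BM - KG
Step 1 — KM = KB + BM = 3.7 + 4.64 = 8.34 m
Step 2 — GM = KM - KG = 8.34 - 6.78 = 1.56 m

1.56 m


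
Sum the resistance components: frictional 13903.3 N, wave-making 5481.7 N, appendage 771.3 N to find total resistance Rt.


Formula: Rt = Rf + Rw + Ra
Substituting: Rt = 13903.3 + 5481.7 + 771.3
Result: Rt = 20156.3 N

20156.3 N


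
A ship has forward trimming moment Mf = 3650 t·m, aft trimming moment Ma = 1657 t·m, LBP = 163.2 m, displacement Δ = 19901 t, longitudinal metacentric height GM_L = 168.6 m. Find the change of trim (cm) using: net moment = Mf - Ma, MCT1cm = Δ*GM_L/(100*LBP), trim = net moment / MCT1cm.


Formula: net trimming moment = Mf - Ma; MCT1cm = Δ*GM_L/(100*LBP); trim = net moment / MCT1cm
Step 1 — net trimming moment = 3650 - 1657 = 1993 t·m
Step 2 — MCT1cm = 19901 * 168.6 / (100 * 163.2) = 205.5949 t·m/cm
Step 3 — trim = 1993 / 205.5949 ≈ 9.6938 cm (5 s.f.)

9.6938 cm


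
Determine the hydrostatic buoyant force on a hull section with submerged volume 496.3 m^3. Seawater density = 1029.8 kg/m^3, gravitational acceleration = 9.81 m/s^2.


Formula: Fb = rho * g * V
Substituting: Fb = 1029.8 * 9.81 * 496.3
Intermediate: 1029.8 * 9.81 = 10102.338
Result: Fb = 10102.338 * 496.3 ≈ 5013800 N (5 s.f.)

5013800 N


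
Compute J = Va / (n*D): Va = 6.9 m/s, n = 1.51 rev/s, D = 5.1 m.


Formula: J = Va / (n * D)
Step 1 — n * D = 1.51 * 5.1 = 7.701
Step 2 — J = 6.9 / 7.701 ≈ 0.89599 (5 s.f.)

0.89599


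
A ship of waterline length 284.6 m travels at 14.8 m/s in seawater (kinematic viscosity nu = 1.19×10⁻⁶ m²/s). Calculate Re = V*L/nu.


Formula: Re = V * L / nu
Step 1 — V * L = 14.8 * 284.6 = 4212.08 m^2/s
Step 2 — Re = 4212.08 / 1.19e-6 = 3.54e+09

3.54e+09


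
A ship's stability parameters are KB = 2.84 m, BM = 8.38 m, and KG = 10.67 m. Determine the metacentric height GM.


Formula: GM = KB + BM - KG
Step 1 — KM = KB + BM = 2.84 + 8.38 = 11.22 m
Step 2 — GM = KM - KG = 11.22 - 10.67 = 0.55 m

0.55 m


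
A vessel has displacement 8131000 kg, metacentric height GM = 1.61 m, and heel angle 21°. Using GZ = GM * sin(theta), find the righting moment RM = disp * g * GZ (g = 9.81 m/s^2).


Formula: GZ = GM * sin(theta); RM = disp * g * GZ
Step 1 — GZ = 1.61 * sin(21°) = 1.61 * 0.358368 = 0.576972 m
Step 2 — RM = 8131000 * 9.81 * 0.576972 ≈ 46022000 N·m (5 s.f.)

46022000 N·m


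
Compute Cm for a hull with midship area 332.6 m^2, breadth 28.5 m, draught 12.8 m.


Formula: Cm = Am / (B * T)
Step 1 — B * T = 28.5 * 12.8 = 364.8 m^2
Step 2 — Cm = 332.6 / 364.8 ≈ 0.91173 (5 s.f.)

0.91173


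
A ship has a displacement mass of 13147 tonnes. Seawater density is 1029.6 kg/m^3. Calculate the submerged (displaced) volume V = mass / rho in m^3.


Formula: V = mass / rho
Step 1 — convert tonnes to kg: 13147 t * 1000 = 13147000 kg
Step 2 — V = 13147000 / 1029.6 ≈ 12769 m^3 (5 s.f.)

12769 m^3


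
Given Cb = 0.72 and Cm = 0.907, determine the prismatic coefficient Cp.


Formula: Cp = Cb / Cm
Substituting: Cp = 0.72 / 0.907
Result: Cp ≈ 0.79383 (5 s.f.)

0.79383


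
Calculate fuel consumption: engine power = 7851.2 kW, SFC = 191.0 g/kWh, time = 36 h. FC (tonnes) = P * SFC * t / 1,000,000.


Formula: FC (tonnes) = P * SFC * t / 1,000,000
Step 1 — P * SFC * t = 7851.2 * 191.0 * 36 = 53984851.2 g
Step 2 — FC (tonnes) = 53984851.2 / 1,000,000 ≈ 53.985 tonnes (5 s.f.)

53.985 tonnes


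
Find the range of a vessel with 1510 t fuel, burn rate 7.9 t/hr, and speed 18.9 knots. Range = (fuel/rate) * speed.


Formula: endurance = fuel / rate; range = endurance * speed
Step 1 — endurance = 1510 / 7.9 = 191.1392 hours
Step 2 — range = 191.1392 * 18.9 ≈ 3612.5 nautical miles (5 s.f.)

3612.5 NM


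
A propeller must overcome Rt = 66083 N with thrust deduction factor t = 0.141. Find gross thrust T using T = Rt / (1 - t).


Formula: T = Rt / (1 - t)
Step 1 — (1 - t) = 1 - 0.141 = 0.859
Step 2 — T = 66083 / 0.859 ≈ 76930 N (5 s.f.)

76930 N


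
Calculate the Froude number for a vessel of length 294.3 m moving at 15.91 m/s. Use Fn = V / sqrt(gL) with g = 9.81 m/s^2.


Formula: Fn = V / sqrt(g * L)
Step 1 — g * L = 9.81 * 294.3 = 2887.083
Step 2 — sqrt(g * L) = sqrt(2887.083) = 53.731583
Step 3 — Fn = 15.91 / 53.731583 ≈ 0.29610 (5 s.f.)

0.29610


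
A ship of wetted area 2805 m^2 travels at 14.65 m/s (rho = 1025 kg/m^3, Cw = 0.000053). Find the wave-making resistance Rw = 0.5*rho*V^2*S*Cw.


Formula: Rw = 0.5 * rho * V^2 * S * Cw
Step 1 — V^2 = 14.65^2 = 214.6225
Step 2 — 0.5 * rho * V^2 = 0.5 * 1025 * 214.6225 = 109994.03125
Step 3 — Rw = 109994.03125 * 2805 * 0.000053 ≈ 16352 N (5 s.f.)

16352 N


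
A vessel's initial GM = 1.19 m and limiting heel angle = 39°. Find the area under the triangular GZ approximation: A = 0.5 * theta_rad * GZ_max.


Formula: GZ_max = GM * sin(theta); Area = 0.5 * theta_rad * GZ_max
Step 1 — GZ_max = 1.19 * sin(39°) = 1.19 * 0.62932 = 0.748891 m
Step 2 — theta_rad = 39 * pi/180 = 0.680678 rad
Step 3 — Area = 0.5 * 0.680678 * 0.748891 ≈ 0.25488 m·rad (5 s.f.)

0.25488 m·rad


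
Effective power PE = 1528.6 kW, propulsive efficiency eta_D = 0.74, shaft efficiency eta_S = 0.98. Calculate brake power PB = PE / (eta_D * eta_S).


Formula: PB = PE / (eta_D * eta_S)
Step 1 — combined efficiency = eta_D * eta_S = 0.74 * 0.98 = 0.7252
Step 2 — PB = 1528.6 / 0.7252 ≈ 2107.8 kW (5 s.f.)

2107.8 kW


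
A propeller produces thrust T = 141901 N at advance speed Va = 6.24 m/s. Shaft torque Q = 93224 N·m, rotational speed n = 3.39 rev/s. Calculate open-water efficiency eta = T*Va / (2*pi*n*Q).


Formula: eta = T * Va / (2 * pi * n * Q)
Step 1 — numerator = T * Va = 141901 * 6.24 = 885462.24
Step 2 — 2 * pi * n = 2 * pi * 3.39 = 21.299998
Step 3 — denominator = 21.299998 * 93224 = 1985671.01
Step 4 — eta = 885462.24 / 1985671.01 ≈ 0.44593 (5 s.f.)

0.44593


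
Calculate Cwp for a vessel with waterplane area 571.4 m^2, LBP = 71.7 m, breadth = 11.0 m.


Formula: Cwp = Aw / (L * B)
Step 1 — L * B = 71.7 * 11.0 = 788.7 m^2
Step 2 — Cwp = 571.4 / 788.7 ≈ 0.72448 (5 s.f.)

0.72448


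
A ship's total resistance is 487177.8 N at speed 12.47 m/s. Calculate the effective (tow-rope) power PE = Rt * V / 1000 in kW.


Formula: PE = Rt * V / 1000 (kW)
Step 1 — PE (W) = 487177.8 * 12.47 = 6075107.166 W
Step 2 — PE (kW) = 6075107.166 / 1000 ≈ 6075.1 kW (5 s.f.)

6075.1 kW


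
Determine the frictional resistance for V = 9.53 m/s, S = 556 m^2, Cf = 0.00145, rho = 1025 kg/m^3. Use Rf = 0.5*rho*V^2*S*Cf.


Formula: Rf = 0.5 * rho * V^2 * S * Cf
Step 1 — V^2 = 9.53^2 = 90.8209
Step 2 — 0.5 * rho * V^2 = 0.5 * 1025 * 90.8209 = 46545.71125
Step 3 — Rf = 46545.71125 * 556 * 0.00145 ≈ 37525 N (5 s.f.)

37525 N


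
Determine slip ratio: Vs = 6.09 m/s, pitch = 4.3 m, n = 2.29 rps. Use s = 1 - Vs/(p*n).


Formula: s = 1 - Vs / (p * n)
Step 1 — p * n = 4.3 * 2.29 = 9.847
Step 2 — Vs / (p*n) = 6.09 / 9.847 = 0.618462 (6 d.p.)
Step 3 — s = 1 - 0.618462 = 0.381538

0.381538


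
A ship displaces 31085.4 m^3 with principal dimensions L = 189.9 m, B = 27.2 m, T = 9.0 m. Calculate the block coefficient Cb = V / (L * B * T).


Formula: Cb = V / (L * B * T)
Step 1 — L * B * T = 189.9 * 27.2 * 9.0 = 46487.52 m^3
Step 2 — Cb = 31085.4 / 46487.52 ≈ 0.66868 (5 s.f.)

0.66868


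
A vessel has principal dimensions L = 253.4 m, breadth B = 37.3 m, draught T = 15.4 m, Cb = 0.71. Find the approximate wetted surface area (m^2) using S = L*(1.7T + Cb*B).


Formula: S = 1.7*L*T + V/T with V = Cb*L*B*T, i.e. S = L * (1.7*T + Cb*B)
Step 1 — 1.7*T = 1.7 * 15.4 = 26.18 m
Step 2 — Cb*B = 0.71 * 37.3 = 26.483 m
Step 3 — 1.7*T + Cb*B = 26.18 + 26.483 = 52.663 m
Step 4 — S = 253.4 * 52.663 ≈ 13345 m^2 (5 s.f.)

13345 m^2


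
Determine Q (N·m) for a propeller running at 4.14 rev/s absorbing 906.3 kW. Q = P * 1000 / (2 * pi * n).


Formula: Q = P_W / (2 * pi * n)
Step 1 — P_W = 906.3 kW * 1000 = 906300.0 W
Step 2 — 2 * pi * n = 2 * pi * 4.14 = 26.012387
Step 3 — Q = 906300.0 / 26.012387 ≈ 34841 N·m (5 s.f.)

34841 N·m


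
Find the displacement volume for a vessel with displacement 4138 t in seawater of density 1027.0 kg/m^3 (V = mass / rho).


Formula: V = mass / rho
Step 1 — convert tonnes to kg: 4138 t * 1000 = 4138000 kg
Step 2 — V = 4138000 / 1027.0 ≈ 4029.2 m^3 (5 s.f.)

4029.2 m^3
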